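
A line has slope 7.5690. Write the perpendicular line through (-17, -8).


Perpendicular slope = -1/m1 = -1/7.5690 = -0.1321
b2 = y0 - m2*x0 = -8 - 17/7.5690 = -8 - 2.2460 = -10.2460

y = -0.1321x - 10.2460


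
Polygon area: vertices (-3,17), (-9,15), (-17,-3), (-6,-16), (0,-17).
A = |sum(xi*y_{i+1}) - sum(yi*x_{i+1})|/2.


sum(xi*y_{i+1}) = -3*15 - 9*(-3) - 17*(-16) - 6*(-17) + 0*17 = 356
sum(yi*x_{i+1}) = 17*(-9) + 15*(-17) - 3*(-6) - 16*0 - 17*(-3) = -339
Area = |356 + 339|/2 = 695/2 = 347.5000

347.5000 sq units


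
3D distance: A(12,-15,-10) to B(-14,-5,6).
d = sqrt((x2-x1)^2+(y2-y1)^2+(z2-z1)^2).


dx=-26, dy=10, dz=16
d = sqrt(676+100+256) = sqrt(1032) = 32.1248

32.1248


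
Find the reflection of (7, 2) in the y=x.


Reflection rule for y=x: (y, x)
(7, 2) -> (2, 7)

(2, 7)


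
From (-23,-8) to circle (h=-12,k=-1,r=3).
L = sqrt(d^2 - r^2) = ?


d = sqrt((-23+ 12)^2 + (-8+ 1)^2) = sqrt(121+49) = 13.0384
L = sqrt(170.0000 - 9) = sqrt(161.0000) = 12.6886

12.6886


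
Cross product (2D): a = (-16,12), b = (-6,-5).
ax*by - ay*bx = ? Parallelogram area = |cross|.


cross = -16*(-5) - 12*(-6) = 80 + 72 = 152
Parallelogram area = |152| = 152

cross = 152, parallelogram area = 152


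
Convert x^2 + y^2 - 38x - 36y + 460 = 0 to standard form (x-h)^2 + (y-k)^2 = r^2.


h = -D/2 = 38/2 = 19
k = -E/2 = 36/2 = 18
r^2 = h^2 + k^2 - F = 361 + 324 - 460 = 225
r = 15

Center (19, 18), radius = 15


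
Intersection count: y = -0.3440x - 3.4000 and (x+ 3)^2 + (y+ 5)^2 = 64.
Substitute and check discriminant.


Substitute y = -0.3440x - 3.4000: (x+ 3)^2 + (-0.3440x- 3.4000+ 5)^2 = 64
Expand to Ax^2 + Bx + C = 0, where b-k = 1.6
A = 1+m^2 = 1.118336
B = 2(m(b-k) - h) = 2(-0.3440*1.6 + 3) = 4.8992
C = h^2 + (b-k)^2 - r^2 = 9 + 2.56 - 64 = -52.44
disc = B^2-4AC = 24.0022 + 234.5822 = 258.5844
disc > 0

2 intersection points


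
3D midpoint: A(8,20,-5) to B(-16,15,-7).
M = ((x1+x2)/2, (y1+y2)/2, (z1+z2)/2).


Mx = (8- 16)/2 = -4.0000
My = (20+15)/2 = 17.5000
Mz = (-5- 7)/2 = -6.0000

M = (-4.0000, 17.5000, -6.0000)


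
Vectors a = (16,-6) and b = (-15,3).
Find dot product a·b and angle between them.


a·b = 16*(-15) - 6*3 = -240 - 18 = -258
|a| = sqrt(256+36) = 17.0880
|b| = sqrt(225+9) = 15.2971
cos(theta) = -258/(sqrt(292)*sqrt(234)) = -258/sqrt(68328) = -0.987007
theta = arccos(-258/sqrt(68328)) = 170.7539 degrees

a·b = -258, theta = 170.7539 deg


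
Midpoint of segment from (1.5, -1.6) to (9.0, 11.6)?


Mx = (1.5 + 9.0)/2 = 10.5/2 = 5.2500
My = (-1.6 + 11.6)/2 = 10.0/2 = 5.0000

(5.2500, 5.0000)


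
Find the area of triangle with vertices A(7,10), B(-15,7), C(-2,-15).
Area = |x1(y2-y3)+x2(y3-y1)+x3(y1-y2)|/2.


7*(7+ 15) = 154
-15*(-15-10) = 375
-2*(10-7) = -6
sum = 523
Area = |523|/2 = 261.5000

261.5000 sq units


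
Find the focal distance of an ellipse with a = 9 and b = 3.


c^2 = 9^2 - 3^2 = 81 - 9 = 72
c = sqrt(72) = 8.4853

c = 8.4853


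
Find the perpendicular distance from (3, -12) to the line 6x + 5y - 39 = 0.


|6*3 + 5*(-12) - 39| = |-81| = 81
sqrt(36 + 25) = sqrt(61) = 7.8102
d = 81/sqrt(61) = 10.3710

10.3710


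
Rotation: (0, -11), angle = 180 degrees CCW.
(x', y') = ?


cos(180) = -1, sin(180) = 0
x' = 0*(-1) + 11*0 = 0
y' = 0*0 - 11*(-1) = 11

(0, 11)


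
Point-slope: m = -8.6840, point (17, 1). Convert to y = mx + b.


y - 1 = -8.6840(x - 17)
y = -8.6840x + 1 + 8.6840*17
y = -8.6840x + 148.6280

y = -8.6840x + 148.6280


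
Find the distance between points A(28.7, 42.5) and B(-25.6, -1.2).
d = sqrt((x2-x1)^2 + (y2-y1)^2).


dx = -25.6 - 28.7 = -54.3
dy = -1.2 - 42.5 = -43.7
d = sqrt(2948.49 + 1909.69) = sqrt(4858.18) = 69.7006

69.7006


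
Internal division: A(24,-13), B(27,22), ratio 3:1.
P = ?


Px = (3*27 + 1*24)/4 = 105/4 = 26.2500
Py = (3*22 + 1*(-13))/4 = 53/4 = 13.2500

P = (26.2500, 13.2500)


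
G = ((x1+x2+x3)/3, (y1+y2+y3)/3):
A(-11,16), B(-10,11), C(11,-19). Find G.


Gx = (-11- 10+11)/3 = -10/3 = -3.3333
Gy = (16+11- 19)/3 = 8/3 = 2.6667

G = (-3.3333, 2.6667)


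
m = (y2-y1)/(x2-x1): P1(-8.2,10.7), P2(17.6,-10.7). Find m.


dy = -10.7 - 10.7 = -21.4
dx = 17.6 + 8.2 = 25.8
m = -21.4/25.8 = -0.8295

m = -0.8295


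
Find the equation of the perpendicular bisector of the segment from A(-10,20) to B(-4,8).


Midpoint = (-7, 14)
Slope of AB = dy/dx = -12/6 = -2.0000
Perp slope = -dx/dy = 6/12 = 0.5000
b = My - (perp slope)*Mx = 14 + (6*(-7))/(-12) = 14 + 3.5000 = 17.5000

y = 0.5000x + 17.5000


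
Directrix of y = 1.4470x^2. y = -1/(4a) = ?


a = 1.4470
1/(4a) = 0.1728
directrix: y = -0.1728 = -0.1728

y = -0.1728


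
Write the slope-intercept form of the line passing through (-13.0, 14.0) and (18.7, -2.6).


m = (-16.6)/(31.7) = -0.5237
b = y1 - m*x1 = 14.0 - (-16.6*(-13.0))/(31.7) = 14.0 - 6.8076 = 7.1924

y = -0.5237x + 7.1924


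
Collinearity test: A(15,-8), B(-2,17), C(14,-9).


15*(17+ 9) - 2*(-9+ 8) + 14*(-8-17)
= 390 + 2 - 350 = 42

No, not collinear (determinant = 42)


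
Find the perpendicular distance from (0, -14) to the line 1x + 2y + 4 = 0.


|1*0 + 2*(-14) + 4| = |-24| = 24
sqrt(1 + 4) = sqrt(5) = 2.2361
d = 24/sqrt(5) = 10.7331

10.7331


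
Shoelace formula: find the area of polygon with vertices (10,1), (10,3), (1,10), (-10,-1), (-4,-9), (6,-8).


sum(xi*y_{i+1}) = 10*3 + 10*10 + 1*(-1) - 10*(-9) - 4*(-8) + 6*1 = 257
sum(yi*x_{i+1}) = 1*10 + 3*1 + 10*(-10) - 1*(-4) - 9*6 - 8*10 = -217
Area = |257 + 217|/2 = 474/2 = 237.0000

237.0000 sq units


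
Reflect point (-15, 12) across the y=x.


Reflection rule for y=x: (y, x)
(-15, 12) -> (12, -15)

(12, -15)


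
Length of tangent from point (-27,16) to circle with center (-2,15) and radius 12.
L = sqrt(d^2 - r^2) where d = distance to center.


d = sqrt((-27+ 2)^2 + (16-15)^2) = sqrt(625+1) = 25.0200
L = sqrt(626.0000 - 144) = sqrt(482.0000) = 21.9545

21.9545


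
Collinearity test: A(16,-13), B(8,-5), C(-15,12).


16*(-5-12) + 8*(12+ 13) - 15*(-13+ 5)
= -272 + 200 + 120 = 48

No, not collinear (determinant = 48)


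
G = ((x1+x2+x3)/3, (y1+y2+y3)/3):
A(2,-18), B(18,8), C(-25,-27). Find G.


Gx = (2+18- 25)/3 = -5/3 = -1.6667
Gy = (-18+8- 27)/3 = -37/3 = -12.3333

G = (-1.6667, -12.3333)


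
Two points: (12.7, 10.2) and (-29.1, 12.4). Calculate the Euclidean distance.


dx = -29.1 - 12.7 = -41.8
dy = 12.4 - 10.2 = 2.2
d = sqrt(1747.24 + 4.84) = sqrt(1752.08) = 41.8579

41.8579


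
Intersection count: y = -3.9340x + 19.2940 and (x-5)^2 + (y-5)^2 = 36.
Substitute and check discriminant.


Substitute y = -3.9340x + 19.2940: (x-5)^2 + (-3.9340x+19.2940-5)^2 = 36
Expand to Ax^2 + Bx + C = 0, where b-k = 14.294
A = 1+m^2 = 16.476356
B = 2(m(b-k) - h) = 2(-3.9340*14.294 - 5) = -122.465192
C = h^2 + (b-k)^2 - r^2 = 25 + 204.318436 - 36 = 193.318436
disc = B^2-4AC = 14997.7233 - 12740.7335 = 2256.9898
disc > 0

2 intersection points


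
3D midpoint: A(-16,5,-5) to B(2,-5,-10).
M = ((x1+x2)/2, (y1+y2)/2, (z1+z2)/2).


Mx = (-16+2)/2 = -7.0000
My = (5- 5)/2 = 0
Mz = (-5- 10)/2 = -7.5000

M = (-7.0000, 0, -7.5000)


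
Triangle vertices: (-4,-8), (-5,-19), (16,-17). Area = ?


-4*(-19+ 17) = 8
-5*(-17+ 8) = 45
16*(-8+ 19) = 176
sum = 229
Area = |229|/2 = 114.5000

114.5000 sq units


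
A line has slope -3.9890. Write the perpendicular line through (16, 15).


Perpendicular slope = -1/m1 = -1/(-3.9890) = 0.2507
b2 = y0 - m2*x0 = 15 + 16/(-3.9890) = 15 - 4.0110 = 10.9890

y = 0.2507x + 10.9890


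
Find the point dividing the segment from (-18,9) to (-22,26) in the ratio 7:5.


Px = (7*(-22) + 5*(-18))/12 = -244/12 = -20.3333
Py = (7*26 + 5*9)/12 = 227/12 = 18.9167

P = (-20.3333, 18.9167)


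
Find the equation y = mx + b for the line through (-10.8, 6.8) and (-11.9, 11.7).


m = (4.9)/(-1.1) = -4.4545
b = y1 - m*x1 = 6.8 - (4.9*(-10.8))/(-1.1) = 6.8 - 48.1091 = -41.3091

y = -4.4545x - 41.3091


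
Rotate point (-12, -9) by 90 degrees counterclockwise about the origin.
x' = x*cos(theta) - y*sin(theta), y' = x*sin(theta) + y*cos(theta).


cos(90) = 0, sin(90) = 1
x' = -12*0 + 9*1 = 9
y' = -12*1 - 9*0 = -12

(9, -12)


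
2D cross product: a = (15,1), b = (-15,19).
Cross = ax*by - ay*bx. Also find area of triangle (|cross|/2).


cross = 15*19 - 1*(-15) = 285 + 15 = 300
Triangle area = |300|/2 = 300/2 = 150.0000

cross = 300, triangle area = 150.0000


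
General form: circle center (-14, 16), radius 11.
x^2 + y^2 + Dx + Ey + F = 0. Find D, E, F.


(x+ 14)^2 + (y-16)^2 = 11^2
D = -2h = 28, E = -2k = -32
F = h^2+k^2-r^2 = 196+256-121 = 331

D = 28, E = -32, F = 331


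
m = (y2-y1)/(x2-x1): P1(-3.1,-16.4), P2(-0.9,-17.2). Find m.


dy = -17.2 + 16.4 = -0.8
dx = -0.9 + 3.1 = 2.2
m = -0.8/2.2 = -0.3636

m = -0.3636


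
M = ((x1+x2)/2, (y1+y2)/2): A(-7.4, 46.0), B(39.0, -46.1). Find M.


Mx = (-7.4 + 39.0)/2 = 31.6/2 = 15.8000
My = (46.0 - 46.1)/2 = -0.1/2 = -0.0500

(15.8000, -0.0500)


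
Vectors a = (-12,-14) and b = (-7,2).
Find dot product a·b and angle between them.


a·b = -12*(-7) - 14*2 = 84 - 28 = 56
|a| = sqrt(144+196) = 18.4391
|b| = sqrt(49+4) = 7.2801
cos(theta) = 56/(sqrt(340)*sqrt(53)) = 56/sqrt(18020) = 0.417168
theta = arccos(56/sqrt(18020)) = 65.3441 degrees

a·b = 56, theta = 65.3441 deg


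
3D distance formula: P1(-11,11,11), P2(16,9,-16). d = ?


dx=27, dy=-2, dz=-27
d = sqrt(729+4+729) = sqrt(1462) = 38.2361

38.2361


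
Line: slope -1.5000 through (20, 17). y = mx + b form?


y - 17 = -1.5000(x - 20)
y = -1.5000x + 17 + 1.5000*20
y = -1.5000x + 47.0000

y = -1.5000x + 47.0000


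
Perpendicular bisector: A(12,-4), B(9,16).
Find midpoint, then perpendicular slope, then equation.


Midpoint = (10.5, 6)
Slope of AB = dy/dx = 20/(-3) = -6.6667
Perp slope = -dx/dy = 3/20 = 0.1500
b = My - (perp slope)*Mx = 6 + (-3*10.5)/20 = 6 - 1.5750 = 4.4250

y = 0.1500x + 4.4250


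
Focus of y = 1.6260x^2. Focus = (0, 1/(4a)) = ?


a = 1.6260
4a = 6.5040
focus = (0, 1/6.5040) = (0, 0.1538)

Focus = (0, 0.1538)


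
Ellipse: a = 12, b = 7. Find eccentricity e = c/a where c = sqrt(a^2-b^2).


c = sqrt(144-49) = sqrt(95) = 9.7468
e = c/a = sqrt(95)/12 = 0.8122

e = 0.8122


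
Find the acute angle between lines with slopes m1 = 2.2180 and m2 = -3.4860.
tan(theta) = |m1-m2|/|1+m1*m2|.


m1-m2 = 5.704
1+m1*m2 = -6.731948
tan(theta) = |5.704/(-6.731948)| = 0.847303
theta = arctan(|5.704/(-6.731948)|) = 40.2747 degrees (acute angle)

40.2747 degrees


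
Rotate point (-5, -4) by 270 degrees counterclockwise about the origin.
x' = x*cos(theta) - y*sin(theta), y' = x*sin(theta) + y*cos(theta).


cos(270) = 0, sin(270) = -1
x' = -5*0 + 4*(-1) = -4
y' = -5*(-1) - 4*0 = 5

(-4, 5)


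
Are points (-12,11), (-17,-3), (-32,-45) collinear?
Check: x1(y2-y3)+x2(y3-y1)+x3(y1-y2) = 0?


-12*(-3+ 45) - 17*(-45-11) - 32*(11+ 3)
= -504 + 952 - 448 = 0

Yes, collinear (determinant = 0)


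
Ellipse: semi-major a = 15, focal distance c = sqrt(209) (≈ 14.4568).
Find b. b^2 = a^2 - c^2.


b^2 = 15^2 - (sqrt(209))^2 = 225 - 209 = 16
b = sqrt(16) = 4

b = 4


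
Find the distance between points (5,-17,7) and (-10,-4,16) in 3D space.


dx=-15, dy=13, dz=9
d = sqrt(225+169+81) = sqrt(475) = 21.7945

21.7945


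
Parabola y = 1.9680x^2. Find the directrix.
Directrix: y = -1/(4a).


a = 1.9680
1/(4a) = 0.1270
directrix: y = -0.1270 = -0.1270

y = -0.1270


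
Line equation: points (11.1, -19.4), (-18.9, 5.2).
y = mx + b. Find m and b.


m = (24.6)/(-30.0) = -0.8200
b = y1 - m*x1 = -19.4 - (24.6*11.1)/(-30.0) = -19.4 + 9.1020 = -10.2980

y = -0.8200x - 10.2980


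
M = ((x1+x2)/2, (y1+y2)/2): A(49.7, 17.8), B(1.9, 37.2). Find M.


Mx = (49.7 + 1.9)/2 = 51.6/2 = 25.8000
My = (17.8 + 37.2)/2 = 55.0/2 = 27.5000

(25.8000, 27.5000)


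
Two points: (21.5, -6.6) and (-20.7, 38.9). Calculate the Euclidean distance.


dx = -20.7 - 21.5 = -42.2
dy = 38.9 + 6.6 = 45.5
d = sqrt(1780.84 + 2070.25) = sqrt(3851.09) = 62.0572

62.0572


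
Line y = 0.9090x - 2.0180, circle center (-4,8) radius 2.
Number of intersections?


Substitute y = 0.9090x - 2.0180: (x+ 4)^2 + (0.9090x- 2.0180-8)^2 = 4
Expand to Ax^2 + Bx + C = 0, where b-k = -10.018
A = 1+m^2 = 1.826281
B = 2(m(b-k) - h) = 2(0.9090*(-10.018) + 4) = -10.212724
C = h^2 + (b-k)^2 - r^2 = 16 + 100.360324 - 4 = 112.360324
disc = B^2-4AC = 104.2997 - 820.8061 = -716.5064
disc < 0

0 intersection points


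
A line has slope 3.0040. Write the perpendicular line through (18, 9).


Perpendicular slope = -1/m1 = -1/3.0040 = -0.3329
b2 = y0 - m2*x0 = 9 + 18/3.0040 = 9 + 5.9920 = 14.9920

y = -0.3329x + 14.9920


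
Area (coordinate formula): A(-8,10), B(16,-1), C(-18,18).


-8*(-1-18) = 152
16*(18-10) = 128
-18*(10+ 1) = -198
sum = 82
Area = |82|/2 = 41.0000

41.0000 sq units


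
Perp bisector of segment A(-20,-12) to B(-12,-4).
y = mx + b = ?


Midpoint = (-16, -8)
Slope of AB = dy/dx = 8/8 = 1.0000
Perp slope = -dx/dy = -8/8 = -1.0000
b = My - (perp slope)*Mx = -8 + (8*(-16))/8 = -8 - 16.0000 = -24.0000

y = -1.0000x - 24.0000


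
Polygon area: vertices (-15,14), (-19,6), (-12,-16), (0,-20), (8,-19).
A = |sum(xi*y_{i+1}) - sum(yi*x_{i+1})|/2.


sum(xi*y_{i+1}) = -15*6 - 19*(-16) - 12*(-20) + 0*(-19) + 8*14 = 566
sum(yi*x_{i+1}) = 14*(-19) + 6*(-12) - 16*0 - 20*8 - 19*(-15) = -213
Area = |566 + 213|/2 = 779/2 = 389.5000

389.5000 sq units


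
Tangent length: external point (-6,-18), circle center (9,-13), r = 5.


d = sqrt((-6-9)^2 + (-18+ 13)^2) = sqrt(225+25) = 15.8114
L = sqrt(250.0000 - 25) = sqrt(225.0000) = 15.0000

15.0000


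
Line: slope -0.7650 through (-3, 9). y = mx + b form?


y - 9 = -0.7650(x + 3)
y = -0.7650x + 9 + 0.7650*(-3)
y = -0.7650x + 6.7050

y = -0.7650x + 6.7050


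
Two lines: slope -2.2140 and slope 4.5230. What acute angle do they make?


m1-m2 = -6.737
1+m1*m2 = -9.013922
tan(theta) = |-6.737/(-9.013922)| = 0.747399
theta = arctan(|-6.737/(-9.013922)|) = 36.7744 degrees (acute angle)

36.7744 degrees


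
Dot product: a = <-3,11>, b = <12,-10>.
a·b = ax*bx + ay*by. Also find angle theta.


a·b = -3*12 + 11*(-10) = -36 - 110 = -146
|a| = sqrt(9+121) = 11.4018
|b| = sqrt(144+100) = 15.6205
cos(theta) = -146/(sqrt(130)*sqrt(244)) = -146/sqrt(31720) = -0.819759
theta = arccos(-146/sqrt(31720)) = 145.0607 degrees

a·b = -146, theta = 145.0607 deg


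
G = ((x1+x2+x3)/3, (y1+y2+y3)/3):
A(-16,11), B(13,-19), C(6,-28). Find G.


Gx = (-16+13+6)/3 = 3/3 = 1.0000
Gy = (11- 19- 28)/3 = -36/3 = -12.0000

G = (1.0000, -12.0000)


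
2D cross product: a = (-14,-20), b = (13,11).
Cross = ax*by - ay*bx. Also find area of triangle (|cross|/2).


cross = -14*11 + 20*13 = -154 + 260 = 106
Triangle area = |106|/2 = 106/2 = 53.0000

cross = 106, triangle area = 53.0000


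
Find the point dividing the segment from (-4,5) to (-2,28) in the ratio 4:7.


Px = (4*(-2) + 7*(-4))/11 = -36/11 = -3.2727
Py = (4*28 + 7*5)/11 = 147/11 = 13.3636

P = (-3.2727, 13.3636)


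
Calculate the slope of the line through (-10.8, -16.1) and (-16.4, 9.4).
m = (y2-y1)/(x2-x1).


dy = 9.4 + 16.1 = 25.5
dx = -16.4 + 10.8 = -5.6
m = 25.5/(-5.6) = -4.5536

m = -4.5536


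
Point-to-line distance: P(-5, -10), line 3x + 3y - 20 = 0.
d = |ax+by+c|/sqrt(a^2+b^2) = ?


|3*(-5) + 3*(-10) - 20| = |-65| = 65
sqrt(9 + 9) = sqrt(18) = 4.2426
d = 65/sqrt(18) = 15.3206

15.3206


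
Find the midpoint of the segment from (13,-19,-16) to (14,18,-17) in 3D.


Mx = (13+14)/2 = 13.5000
My = (-19+18)/2 = -0.5000
Mz = (-16- 17)/2 = -16.5000

M = (13.5000, -0.5000, -16.5000)


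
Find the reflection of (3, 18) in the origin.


Reflection rule for origin: (-x, -y)
(3, 18) -> (-3, -18)

(-3, -18)


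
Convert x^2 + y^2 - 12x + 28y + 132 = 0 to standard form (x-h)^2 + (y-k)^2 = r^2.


h = -D/2 = 12/2 = 6
k = -E/2 = -28/2 = -14
r^2 = h^2 + k^2 - F = 36 + 196 - 132 = 100
r = 10

Center (6, -14), radius = 10


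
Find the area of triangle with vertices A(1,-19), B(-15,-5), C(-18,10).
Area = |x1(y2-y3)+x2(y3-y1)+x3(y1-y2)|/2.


1*(-5-10) = -15
-15*(10+ 19) = -435
-18*(-19+ 5) = 252
sum = -198
Area = |-198|/2 = 99.0000

99.0000 sq units


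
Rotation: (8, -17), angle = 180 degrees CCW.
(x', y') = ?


cos(180) = -1, sin(180) = 0
x' = 8*(-1) + 17*0 = -8
y' = 8*0 - 17*(-1) = 17

(-8, 17)


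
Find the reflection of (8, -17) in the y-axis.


Reflection rule for y-axis: (-x, y)
(8, -17) -> (-8, -17)

(-8, -17)


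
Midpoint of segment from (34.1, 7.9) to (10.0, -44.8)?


Mx = (34.1 + 10.0)/2 = 44.1/2 = 22.0500
My = (7.9 - 44.8)/2 = -36.9/2 = -18.4500

(22.0500, -18.4500)


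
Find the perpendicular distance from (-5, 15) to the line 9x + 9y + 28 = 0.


|9*(-5) + 9*15 + 28| = |118| = 118
sqrt(81 + 81) = sqrt(162) = 12.7279
d = 118/sqrt(162) = 9.2710

9.2710


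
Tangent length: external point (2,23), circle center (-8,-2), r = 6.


d = sqrt((2+ 8)^2 + (23+ 2)^2) = sqrt(100+625) = 26.9258
L = sqrt(725.0000 - 36) = sqrt(689.0000) = 26.2488

26.2488


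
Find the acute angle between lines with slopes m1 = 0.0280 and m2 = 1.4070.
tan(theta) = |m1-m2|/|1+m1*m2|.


m1-m2 = -1.379
1+m1*m2 = 1.039396
tan(theta) = |-1.379/1.039396| = 1.326732
theta = arctan(|-1.379/1.039396|) = 52.9935 degrees (acute angle)

52.9935 degrees


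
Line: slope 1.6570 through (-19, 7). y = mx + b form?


y - 7 = 1.6570(x + 19)
y = 1.6570x + 7 - 1.6570*(-19)
y = 1.6570x + 38.4830

y = 1.6570x + 38.4830


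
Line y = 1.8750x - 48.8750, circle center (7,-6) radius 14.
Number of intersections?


Substitute y = 1.8750x - 48.8750: (x-7)^2 + (1.8750x- 48.8750+ 6)^2 = 196
Expand to Ax^2 + Bx + C = 0, where b-k = -42.875
A = 1+m^2 = 4.515625
B = 2(m(b-k) - h) = 2(1.8750*(-42.875) - 7) = -174.78125
C = h^2 + (b-k)^2 - r^2 = 49 + 1838.265625 - 196 = 1691.265625
disc = B^2-4AC = 30548.4854 - 30548.4854 = 0
disc = 0

1 intersection point (tangent)


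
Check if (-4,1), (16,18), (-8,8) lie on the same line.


-4*(18-8) + 16*(8-1) - 8*(1-18)
= -40 + 112 + 136 = 208

No, not collinear (determinant = 208)


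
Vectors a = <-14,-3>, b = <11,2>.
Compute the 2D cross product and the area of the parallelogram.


cross = -14*2 + 3*11 = -28 + 33 = 5
Parallelogram area = |5| = 5

cross = 5, parallelogram area = 5


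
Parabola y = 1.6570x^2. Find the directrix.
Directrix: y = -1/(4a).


a = 1.6570
1/(4a) = 0.1509
directrix: y = -0.1509 = -0.1509

y = -0.1509


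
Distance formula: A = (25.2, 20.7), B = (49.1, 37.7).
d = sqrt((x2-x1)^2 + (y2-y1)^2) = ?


dx = 49.1 - 25.2 = 23.9
dy = 37.7 - 20.7 = 17
d = sqrt(571.21 + 289) = sqrt(860.21) = 29.3293

29.3293


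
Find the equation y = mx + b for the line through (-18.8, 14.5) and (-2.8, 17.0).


m = (2.5)/(16.0) = 0.1562
b = y1 - m*x1 = 14.5 - (2.5*(-18.8))/(16.0) = 14.5 + 2.9375 = 17.4375

y = 0.1562x + 17.4375


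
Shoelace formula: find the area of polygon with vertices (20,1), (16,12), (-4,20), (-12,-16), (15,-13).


sum(xi*y_{i+1}) = 20*12 + 16*20 - 4*(-16) - 12*(-13) + 15*1 = 795
sum(yi*x_{i+1}) = 1*16 + 12*(-4) + 20*(-12) - 16*15 - 13*20 = -772
Area = |795 + 772|/2 = 1567/2 = 783.5000

783.5000 sq units


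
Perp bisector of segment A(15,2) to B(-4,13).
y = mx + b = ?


Midpoint = (5.5, 7.5)
Slope of AB = dy/dx = 11/(-19) = -0.5789
Perp slope = -dx/dy = 19/11 = 1.7273
b = My - (perp slope)*Mx = 7.5 + (-19*5.5)/11 = 7.5 - 9.5000 = -2.0000

y = 1.7273x - 2.0000


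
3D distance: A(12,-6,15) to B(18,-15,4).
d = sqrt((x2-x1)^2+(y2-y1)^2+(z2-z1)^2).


dx=6, dy=-9, dz=-11
d = sqrt(36+81+121) = sqrt(238) = 15.4272

15.4272


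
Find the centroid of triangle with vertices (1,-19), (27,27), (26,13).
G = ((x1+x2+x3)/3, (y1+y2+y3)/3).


Gx = (1+27+26)/3 = 54/3 = 18.0000
Gy = (-19+27+13)/3 = 21/3 = 7.0000

G = (18.0000, 7.0000)


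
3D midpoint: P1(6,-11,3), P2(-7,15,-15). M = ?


Mx = (6- 7)/2 = -0.5000
My = (-11+15)/2 = 2.0000
Mz = (3- 15)/2 = -6.0000

M = (-0.5000, 2.0000, -6.0000)


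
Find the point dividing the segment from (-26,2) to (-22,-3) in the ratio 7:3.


Px = (7*(-22) + 3*(-26))/10 = -232/10 = -23.2000
Py = (7*(-3) + 3*2)/10 = -15/10 = -1.5000

P = (-23.2000, -1.5000)


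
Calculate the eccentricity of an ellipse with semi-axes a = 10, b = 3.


c = sqrt(100-9) = sqrt(91) = 9.5394
e = c/a = sqrt(91)/10 = 0.9539

e = 0.9539


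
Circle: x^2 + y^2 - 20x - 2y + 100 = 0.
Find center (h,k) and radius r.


h = -D/2 = 20/2 = 10
k = -E/2 = 2/2 = 1
r^2 = h^2 + k^2 - F = 100 + 1 - 100 = 1
r = 1

Center (10, 1), radius = 1


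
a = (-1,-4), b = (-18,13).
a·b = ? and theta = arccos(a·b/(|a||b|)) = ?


a·b = -1*(-18) - 4*13 = 18 - 52 = -34
|a| = sqrt(1+16) = 4.1231
|b| = sqrt(324+169) = 22.2036
cos(theta) = -34/(sqrt(17)*sqrt(493)) = -34/sqrt(8381) = -0.371391
theta = arccos(-34/sqrt(8381)) = 111.8014 degrees

a·b = -34, theta = 111.8014 deg


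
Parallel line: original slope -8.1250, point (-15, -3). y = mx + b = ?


Parallel lines have equal slopes.
m2 = -8.1250
b2 = -3 + 8.1250*(-15) = -124.8750

y = -8.1250x - 124.8750


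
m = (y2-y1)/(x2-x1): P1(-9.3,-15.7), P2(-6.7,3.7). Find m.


dy = 3.7 + 15.7 = 19.4
dx = -6.7 + 9.3 = 2.6
m = 19.4/2.6 = 7.4615

m = 7.4615


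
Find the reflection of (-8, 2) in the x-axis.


Reflection rule for x-axis: (x, -y)
(-8, 2) -> (-8, -2)

(-8, -2)


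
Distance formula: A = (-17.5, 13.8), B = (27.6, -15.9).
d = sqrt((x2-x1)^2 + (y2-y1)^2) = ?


dx = 27.6 + 17.5 = 45.1
dy = -15.9 - 13.8 = -29.7
d = sqrt(2034.01 + 882.09) = sqrt(2916.1) = 54.0009

54.0009


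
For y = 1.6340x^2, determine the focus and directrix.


a = 1.6340
1/(4a) = 0.1530
Focus = (0, 0.1530)
Directrix: y = -0.1530

Focus = (0, 0.1530), Directrix: y = -0.1530


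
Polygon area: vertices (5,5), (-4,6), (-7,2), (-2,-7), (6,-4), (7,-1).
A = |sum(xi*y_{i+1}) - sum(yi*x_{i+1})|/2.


sum(xi*y_{i+1}) = 5*6 - 4*2 - 7*(-7) - 2*(-4) + 6*(-1) + 7*5 = 108
sum(yi*x_{i+1}) = 5*(-4) + 6*(-7) + 2*(-2) - 7*6 - 4*7 - 1*5 = -141
Area = |108 + 141|/2 = 249/2 = 124.5000

124.5000 sq units


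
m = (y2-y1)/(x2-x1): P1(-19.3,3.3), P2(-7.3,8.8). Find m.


dy = 8.8 - 3.3 = 5.5
dx = -7.3 + 19.3 = 12.0
m = 5.5/12.0 = 0.4583

m = 0.4583


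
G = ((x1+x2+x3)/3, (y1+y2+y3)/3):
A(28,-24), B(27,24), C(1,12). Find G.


Gx = (28+27+1)/3 = 56/3 = 18.6667
Gy = (-24+24+12)/3 = 12/3 = 4.0000

G = (18.6667, 4.0000)


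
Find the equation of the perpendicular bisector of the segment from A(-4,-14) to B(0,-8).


Midpoint = (-2, -11)
Slope of AB = dy/dx = 6/4 = 1.5000
Perp slope = -dx/dy = -4/6 = -0.6667
b = My - (perp slope)*Mx = -11 + (4*(-2))/6 = -11 - 1.3333 = -12.3333

y = -0.6667x - 12.3333


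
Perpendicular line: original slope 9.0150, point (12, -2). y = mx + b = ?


Perpendicular slope = -1/m1 = -1/9.0150 = -0.1109
b2 = y0 - m2*x0 = -2 + 12/9.0150 = -2 + 1.3311 = -0.6689

y = -0.1109x - 0.6689


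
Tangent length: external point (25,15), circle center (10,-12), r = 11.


d = sqrt((25-10)^2 + (15+ 12)^2) = sqrt(225+729) = 30.8869
L = sqrt(954.0000 - 121) = sqrt(833.0000) = 28.8617

28.8617


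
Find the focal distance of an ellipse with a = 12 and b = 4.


c^2 = 12^2 - 4^2 = 144 - 16 = 128
c = sqrt(128) = 11.3137

c = 11.3137


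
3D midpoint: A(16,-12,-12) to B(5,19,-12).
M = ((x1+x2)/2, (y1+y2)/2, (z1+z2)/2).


Mx = (16+5)/2 = 10.5000
My = (-12+19)/2 = 3.5000
Mz = (-12- 12)/2 = -12.0000

M = (10.5000, 3.5000, -12.0000)


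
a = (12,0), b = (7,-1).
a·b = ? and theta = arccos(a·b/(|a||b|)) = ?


a·b = 12*7 + 0*(-1) = 84 + 0 = 84
|a| = sqrt(144+0) = 12.0000
|b| = sqrt(49+1) = 7.0711
cos(theta) = 84/(sqrt(144)*sqrt(50)) = 84/sqrt(7200) = 0.989949
theta = arccos(84/sqrt(7200)) = 8.1301 degrees

a·b = 84, theta = 8.1301 deg


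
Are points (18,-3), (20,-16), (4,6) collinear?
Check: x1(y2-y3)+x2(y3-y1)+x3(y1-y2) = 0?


18*(-16-6) + 20*(6+ 3) + 4*(-3+ 16)
= -396 + 180 + 52 = -164

No, not collinear (determinant = -164)


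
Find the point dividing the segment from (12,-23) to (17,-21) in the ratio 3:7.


Px = (3*17 + 7*12)/10 = 135/10 = 13.5000
Py = (3*(-21) + 7*(-23))/10 = -224/10 = -22.4000

P = (13.5000, -22.4000)


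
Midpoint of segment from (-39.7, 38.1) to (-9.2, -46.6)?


Mx = (-39.7 - 9.2)/2 = -48.9/2 = -24.4500
My = (38.1 - 46.6)/2 = -8.5/2 = -4.2500

(-24.4500, -4.2500)


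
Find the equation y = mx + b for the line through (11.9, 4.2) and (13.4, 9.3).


m = (5.1)/(1.5) = 3.4000
b = y1 - m*x1 = 4.2 - (5.1*11.9)/(1.5) = 4.2 - 40.4600 = -36.2600

y = 3.4000x - 36.2600


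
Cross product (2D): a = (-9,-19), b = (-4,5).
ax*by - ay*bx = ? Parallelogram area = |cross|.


cross = -9*5 + 19*(-4) = -45 - 76 = -121
Parallelogram area = |-121| = 121

cross = -121, parallelogram area = 121


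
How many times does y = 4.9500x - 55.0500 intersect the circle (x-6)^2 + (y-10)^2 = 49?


Substitute y = 4.9500x - 55.0500: (x-6)^2 + (4.9500x- 55.0500-10)^2 = 49
Expand to Ax^2 + Bx + C = 0, where b-k = -65.05
A = 1+m^2 = 25.5025
B = 2(m(b-k) - h) = 2(4.9500*(-65.05) - 6) = -655.995
C = h^2 + (b-k)^2 - r^2 = 36 + 4231.5025 - 49 = 4218.5025
disc = B^2-4AC = 430329.4400 - 430329.4400 = 0
disc = 0

1 intersection point (tangent)


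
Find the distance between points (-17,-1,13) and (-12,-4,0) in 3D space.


dx=5, dy=-3, dz=-13
d = sqrt(25+9+169) = sqrt(203) = 14.2478

14.2478


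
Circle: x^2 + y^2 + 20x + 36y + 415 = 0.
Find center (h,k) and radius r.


h = -D/2 = -20/2 = -10
k = -E/2 = -36/2 = -18
r^2 = h^2 + k^2 - F = 100 + 324 - 415 = 9
r = 3

Center (-10, -18), radius = 3


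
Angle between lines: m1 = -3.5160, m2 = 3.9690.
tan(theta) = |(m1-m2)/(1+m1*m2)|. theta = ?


m1-m2 = -7.485
1+m1*m2 = -12.955004
tan(theta) = |-7.485/(-12.955004)| = 0.577769
theta = arctan(|-7.485/(-12.955004)|) = 30.0180 degrees (acute angle)

30.0180 degrees


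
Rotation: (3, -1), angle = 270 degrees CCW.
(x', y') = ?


cos(270) = 0, sin(270) = -1
x' = 3*0 + 1*(-1) = -1
y' = 3*(-1) - 1*0 = -3

(-1, -3)


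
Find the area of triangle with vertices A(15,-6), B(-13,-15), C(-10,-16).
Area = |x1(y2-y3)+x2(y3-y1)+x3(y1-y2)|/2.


15*(-15+ 16) = 15
-13*(-16+ 6) = 130
-10*(-6+ 15) = -90
sum = 55
Area = |55|/2 = 27.5000

27.5000 sq units


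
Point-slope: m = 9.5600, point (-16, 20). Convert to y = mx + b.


y - 20 = 9.5600(x + 16)
y = 9.5600x + 20 - 9.5600*(-16)
y = 9.5600x + 172.9600

y = 9.5600x + 172.9600


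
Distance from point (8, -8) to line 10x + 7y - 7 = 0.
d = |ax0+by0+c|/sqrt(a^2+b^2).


|10*8 + 7*(-8) - 7| = |17| = 17
sqrt(100 + 49) = sqrt(149) = 12.2066
d = 17/sqrt(149) = 1.3927

1.3927


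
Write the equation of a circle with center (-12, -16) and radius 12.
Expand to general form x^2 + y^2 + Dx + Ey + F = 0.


(x+ 12)^2 + (y+ 16)^2 = 12^2
D = -2h = 24, E = -2k = 32
F = h^2+k^2-r^2 = 144+256-144 = 256

x^2 + y^2 + 24x + 32y + 256 = 0


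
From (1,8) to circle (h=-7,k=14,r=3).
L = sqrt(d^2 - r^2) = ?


d = sqrt((1+ 7)^2 + (8-14)^2) = sqrt(64+36) = 10.0000
L = sqrt(100.0000 - 9) = sqrt(91.0000) = 9.5394

9.5394


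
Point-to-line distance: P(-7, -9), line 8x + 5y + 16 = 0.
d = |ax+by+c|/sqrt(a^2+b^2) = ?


|8*(-7) + 5*(-9) + 16| = |-85| = 85
sqrt(64 + 25) = sqrt(89) = 9.4340
d = 85/sqrt(89) = 9.0100

9.0100


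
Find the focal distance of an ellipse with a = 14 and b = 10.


c^2 = 14^2 - 10^2 = 196 - 100 = 96
c = sqrt(96) = 9.7980

c = 9.7980


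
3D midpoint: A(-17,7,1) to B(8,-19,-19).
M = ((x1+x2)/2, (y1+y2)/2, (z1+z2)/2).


Mx = (-17+8)/2 = -4.5000
My = (7- 19)/2 = -6.0000
Mz = (1- 19)/2 = -9.0000

M = (-4.5000, -6.0000, -9.0000)


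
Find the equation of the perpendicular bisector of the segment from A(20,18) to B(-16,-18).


Midpoint = (2, 0)
Slope of AB = dy/dx = -36/(-36) = 1.0000
Perp slope = -dx/dy = -36/36 = -1.0000
b = My - (perp slope)*Mx = 0 + (-36*2)/(-36) = 0 + 2.0000 = 2.0000

y = -1.0000x + 2.0000


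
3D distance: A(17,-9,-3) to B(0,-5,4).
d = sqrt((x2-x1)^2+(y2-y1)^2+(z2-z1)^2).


dx=-17, dy=4, dz=7
d = sqrt(289+16+49) = sqrt(354) = 18.8149

18.8149


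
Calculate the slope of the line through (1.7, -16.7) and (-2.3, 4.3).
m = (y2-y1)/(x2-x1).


dy = 4.3 + 16.7 = 21.0
dx = -2.3 - 1.7 = -4.0
m = 21.0/(-4.0) = -5.2500

m = -5.2500


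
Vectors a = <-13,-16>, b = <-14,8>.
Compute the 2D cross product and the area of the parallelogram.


cross = -13*8 + 16*(-14) = -104 - 224 = -328
Parallelogram area = |-328| = 328

cross = -328, parallelogram area = 328


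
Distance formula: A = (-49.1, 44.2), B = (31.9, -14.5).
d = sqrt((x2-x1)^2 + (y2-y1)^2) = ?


dx = 31.9 + 49.1 = 81.0
dy = -14.5 - 44.2 = -58.7
d = sqrt(6561.0 + 3445.69) = sqrt(10006.69) = 100.0334

100.0334


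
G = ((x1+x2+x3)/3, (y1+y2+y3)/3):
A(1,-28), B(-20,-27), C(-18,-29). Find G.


Gx = (1- 20- 18)/3 = -37/3 = -12.3333
Gy = (-28- 27- 29)/3 = -84/3 = -28.0000

G = (-12.3333, -28.0000)


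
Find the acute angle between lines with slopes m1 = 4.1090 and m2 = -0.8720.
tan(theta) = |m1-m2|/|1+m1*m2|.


m1-m2 = 4.981
1+m1*m2 = -2.583048
tan(theta) = |4.981/(-2.583048)| = 1.928342
theta = arctan(|4.981/(-2.583048)|) = 62.5896 degrees (acute angle)

62.5896 degrees


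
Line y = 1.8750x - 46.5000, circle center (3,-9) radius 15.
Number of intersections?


Substitute y = 1.8750x - 46.5000: (x-3)^2 + (1.8750x- 46.5000+ 9)^2 = 225
Expand to Ax^2 + Bx + C = 0, where b-k = -37.5
A = 1+m^2 = 4.515625
B = 2(m(b-k) - h) = 2(1.8750*(-37.5) - 3) = -146.625
C = h^2 + (b-k)^2 - r^2 = 9 + 1406.25 - 225 = 1190.25
disc = B^2-4AC = 21498.8906 - 21498.8906 = 0
disc = 0

1 intersection point (tangent)


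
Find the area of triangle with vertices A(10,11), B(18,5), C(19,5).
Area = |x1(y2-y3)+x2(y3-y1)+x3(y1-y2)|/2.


10*(5-5) = 0
18*(5-11) = -108
19*(11-5) = 114
sum = 6
Area = |6|/2 = 3.0000

3.0000 sq units


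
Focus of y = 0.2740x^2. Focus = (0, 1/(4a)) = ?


a = 0.2740
4a = 1.0960
focus = (0, 1/1.0960) = (0, 0.9124)

Focus = (0, 0.9124)


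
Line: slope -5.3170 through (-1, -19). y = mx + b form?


y + 19 = -5.3170(x + 1)
y = -5.3170x - 19 + 5.3170*(-1)
y = -5.3170x - 24.3170

y = -5.3170x - 24.3170


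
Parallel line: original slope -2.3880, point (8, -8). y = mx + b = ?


Parallel lines have equal slopes.
m2 = -2.3880
b2 = -8 + 2.3880*8 = 11.1040

y = -2.3880x + 11.1040


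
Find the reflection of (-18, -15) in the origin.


Reflection rule for origin: (-x, -y)
(-18, -15) -> (18, 15)

(18, 15)


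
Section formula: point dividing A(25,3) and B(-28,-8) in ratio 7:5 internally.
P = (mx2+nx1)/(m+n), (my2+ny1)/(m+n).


Px = (7*(-28) + 5*25)/12 = -71/12 = -5.9167
Py = (7*(-8) + 5*3)/12 = -41/12 = -3.4167

P = (-5.9167, -3.4167)


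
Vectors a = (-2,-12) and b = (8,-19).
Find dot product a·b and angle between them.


a·b = -2*8 - 12*(-19) = -16 + 228 = 212
|a| = sqrt(4+144) = 12.1655
|b| = sqrt(64+361) = 20.6155
cos(theta) = 212/(sqrt(148)*sqrt(425)) = 212/sqrt(62900) = 0.845299
theta = arccos(212/sqrt(62900)) = 32.2960 degrees

a·b = 212, theta = 32.2960 deg


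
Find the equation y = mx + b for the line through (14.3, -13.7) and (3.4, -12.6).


m = (1.1)/(-10.9) = -0.1009
b = y1 - m*x1 = -13.7 - (1.1*14.3)/(-10.9) = -13.7 + 1.4431 = -12.2569

y = -0.1009x - 12.2569


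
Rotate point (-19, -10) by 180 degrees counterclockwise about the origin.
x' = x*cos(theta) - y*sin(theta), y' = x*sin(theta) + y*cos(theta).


cos(180) = -1, sin(180) = 0
x' = -19*(-1) + 10*0 = 19
y' = -19*0 - 10*(-1) = 10

(19, 10)


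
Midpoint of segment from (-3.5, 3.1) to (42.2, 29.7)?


Mx = (-3.5 + 42.2)/2 = 38.7/2 = 19.3500
My = (3.1 + 29.7)/2 = 32.8/2 = 16.4000

(19.3500, 16.4000)


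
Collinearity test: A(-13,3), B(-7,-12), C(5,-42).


-13*(-12+ 42) - 7*(-42-3) + 5*(3+ 12)
= -390 + 315 + 75 = 0

Yes, collinear (determinant = 0)


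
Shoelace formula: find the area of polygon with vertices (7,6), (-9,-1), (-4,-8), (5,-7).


sum(xi*y_{i+1}) = 7*(-1) - 9*(-8) - 4*(-7) + 5*6 = 123
sum(yi*x_{i+1}) = 6*(-9) - 1*(-4) - 8*5 - 7*7 = -139
Area = |123 + 139|/2 = 262/2 = 131.0000

131.0000 sq units


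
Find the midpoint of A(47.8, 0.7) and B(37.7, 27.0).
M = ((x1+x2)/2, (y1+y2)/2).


Mx = (47.8 + 37.7)/2 = 85.5/2 = 42.7500
My = (0.7 + 27.0)/2 = 27.7/2 = 13.8500

(42.7500, 13.8500)


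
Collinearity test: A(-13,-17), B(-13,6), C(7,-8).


-13*(6+ 8) - 13*(-8+ 17) + 7*(-17-6)
= -182 - 117 - 161 = -460

No, not collinear (determinant = -460)


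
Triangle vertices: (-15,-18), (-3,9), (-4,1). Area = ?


-15*(9-1) = -120
-3*(1+ 18) = -57
-4*(-18-9) = 108
sum = -69
Area = |-69|/2 = 34.5000

34.5000 sq units


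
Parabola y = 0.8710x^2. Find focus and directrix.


a = 0.8710
1/(4a) = 0.2870
Focus = (0, 0.2870)
Directrix: y = -0.2870

Focus = (0, 0.2870), Directrix: y = -0.2870


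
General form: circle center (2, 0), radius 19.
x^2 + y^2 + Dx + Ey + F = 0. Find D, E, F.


(x-2)^2 + (y-0)^2 = 19^2
D = -2h = -4, E = -2k = 0
F = h^2+k^2-r^2 = 4+0-361 = -357

D = -4, E = 0, F = -357


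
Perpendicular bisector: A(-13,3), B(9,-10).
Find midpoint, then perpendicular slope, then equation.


Midpoint = (-2, -3.5)
Slope of AB = dy/dx = -13/22 = -0.5909
Perp slope = -dx/dy = 22/13 = 1.6923
b = My - (perp slope)*Mx = -3.5 + (22*(-2))/(-13) = -3.5 + 3.3846 = -0.1154

y = 1.6923x - 0.1154


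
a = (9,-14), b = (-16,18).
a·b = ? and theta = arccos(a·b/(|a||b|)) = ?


a·b = 9*(-16) - 14*18 = -144 - 252 = -396
|a| = sqrt(81+196) = 16.6433
|b| = sqrt(256+324) = 24.0832
cos(theta) = -396/(sqrt(277)*sqrt(580)) = -396/sqrt(160660) = -0.987964
theta = arccos(-396/sqrt(160660)) = 171.1017 degrees

a·b = -396, theta = 171.1017 deg


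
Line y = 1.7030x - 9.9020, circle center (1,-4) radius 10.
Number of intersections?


Substitute y = 1.7030x - 9.9020: (x-1)^2 + (1.7030x- 9.9020+ 4)^2 = 100
Expand to Ax^2 + Bx + C = 0, where b-k = -5.902
A = 1+m^2 = 3.900209
B = 2(m(b-k) - h) = 2(1.7030*(-5.902) - 1) = -22.102212
C = h^2 + (b-k)^2 - r^2 = 1 + 34.833604 - 100 = -64.166396
disc = B^2-4AC = 488.5078 + 1001.0494 = 1489.5572
disc > 0

2 intersection points


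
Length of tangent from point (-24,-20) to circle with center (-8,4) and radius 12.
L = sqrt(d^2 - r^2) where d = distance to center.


d = sqrt((-24+ 8)^2 + (-20-4)^2) = sqrt(256+576) = 28.8444
L = sqrt(832.0000 - 144) = sqrt(688.0000) = 26.2298

26.2298


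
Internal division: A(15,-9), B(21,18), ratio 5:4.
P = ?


Px = (5*21 + 4*15)/9 = 165/9 = 18.3333
Py = (5*18 + 4*(-9))/9 = 54/9 = 6.0000

P = (18.3333, 6.0000)


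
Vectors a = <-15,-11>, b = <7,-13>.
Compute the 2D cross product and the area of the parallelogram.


cross = -15*(-13) + 11*7 = 195 + 77 = 272
Parallelogram area = |272| = 272

cross = 272, parallelogram area = 272


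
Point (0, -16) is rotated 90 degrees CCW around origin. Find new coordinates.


cos(90) = 0, sin(90) = 1
x' = 0*0 + 16*1 = 16
y' = 0*1 - 16*0 = 0

(16, 0)


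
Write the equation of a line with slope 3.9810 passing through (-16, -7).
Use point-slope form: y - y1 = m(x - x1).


y + 7 = 3.9810(x + 16)
y = 3.9810x - 7 - 3.9810*(-16)
y = 3.9810x + 56.6960

y = 3.9810x + 56.6960


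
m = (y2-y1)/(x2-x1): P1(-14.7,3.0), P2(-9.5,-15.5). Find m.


dy = -15.5 - 3.0 = -18.5
dx = -9.5 + 14.7 = 5.2
m = -18.5/5.2 = -3.5577

m = -3.5577


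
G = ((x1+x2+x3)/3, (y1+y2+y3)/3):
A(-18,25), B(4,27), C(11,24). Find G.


Gx = (-18+4+11)/3 = -3/3 = -1.0000
Gy = (25+27+24)/3 = 76/3 = 25.3333

G = (-1.0000, 25.3333)


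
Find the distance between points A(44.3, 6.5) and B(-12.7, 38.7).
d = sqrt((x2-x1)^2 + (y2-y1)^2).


dx = -12.7 - 44.3 = -57.0
dy = 38.7 - 6.5 = 32.2
d = sqrt(3249.0 + 1036.84) = sqrt(4285.84) = 65.4663

65.4663


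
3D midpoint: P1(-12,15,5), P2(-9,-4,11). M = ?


Mx = (-12- 9)/2 = -10.5000
My = (15- 4)/2 = 5.5000
Mz = (5+11)/2 = 8.0000

M = (-10.5000, 5.5000, 8.0000)


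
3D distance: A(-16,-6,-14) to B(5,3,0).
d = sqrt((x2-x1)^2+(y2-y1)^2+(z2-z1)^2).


dx=21, dy=9, dz=14
d = sqrt(441+81+196) = sqrt(718) = 26.7955

26.7955


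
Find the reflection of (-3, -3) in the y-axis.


Reflection rule for y-axis: (-x, y)
(-3, -3) -> (3, -3)

(3, -3)


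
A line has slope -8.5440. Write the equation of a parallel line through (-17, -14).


Parallel lines have equal slopes.
m2 = -8.5440
b2 = -14 + 8.5440*(-17) = -159.2480

y = -8.5440x - 159.2480


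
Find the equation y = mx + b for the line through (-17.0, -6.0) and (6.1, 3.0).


m = (9.0)/(23.1) = 0.3896
b = y1 - m*x1 = -6.0 - (9.0*(-17.0))/(23.1) = -6.0 + 6.6234 = 0.6234

y = 0.3896x + 0.6234


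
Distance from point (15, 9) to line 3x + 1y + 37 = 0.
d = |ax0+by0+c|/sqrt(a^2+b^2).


|3*15 + 1*9 + 37| = |91| = 91
sqrt(9 + 1) = sqrt(10) = 3.1623
d = 91/sqrt(10) = 28.7767

28.7767


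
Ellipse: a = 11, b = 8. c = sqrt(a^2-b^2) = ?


c^2 = 11^2 - 8^2 = 121 - 64 = 57
c = sqrt(57) = 7.5498

c = 7.5498


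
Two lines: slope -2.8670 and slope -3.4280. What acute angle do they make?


m1-m2 = 0.561
1+m1*m2 = 10.828076
tan(theta) = |0.561/10.828076| = 0.051810
theta = arctan(|0.561/10.828076|) = 2.9658 degrees (acute angle)

2.9658 degrees


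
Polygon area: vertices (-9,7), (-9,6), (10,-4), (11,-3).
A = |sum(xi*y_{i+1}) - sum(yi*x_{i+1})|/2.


sum(xi*y_{i+1}) = -9*6 - 9*(-4) + 10*(-3) + 11*7 = 29
sum(yi*x_{i+1}) = 7*(-9) + 6*10 - 4*11 - 3*(-9) = -20
Area = |29 + 20|/2 = 49/2 = 24.5000

24.5000 sq units


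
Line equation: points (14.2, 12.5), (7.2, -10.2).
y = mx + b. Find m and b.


m = (-22.7)/(-7) = 3.2429
b = y1 - m*x1 = 12.5 - (-22.7*14.2)/(-7) = 12.5 - 46.0486 = -33.5486

y = 3.2429x - 33.5486


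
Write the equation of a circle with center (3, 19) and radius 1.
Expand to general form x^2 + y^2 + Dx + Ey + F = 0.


(x-3)^2 + (y-19)^2 = 1^2
D = -2h = -6, E = -2k = -38
F = h^2+k^2-r^2 = 9+361-1 = 369

x^2 + y^2 - 6x - 38y + 369 = 0


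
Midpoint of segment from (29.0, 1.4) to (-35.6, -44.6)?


Mx = (29.0 - 35.6)/2 = -6.6/2 = -3.3000
My = (1.4 - 44.6)/2 = -43.2/2 = -21.6000

(-3.3000, -21.6000)


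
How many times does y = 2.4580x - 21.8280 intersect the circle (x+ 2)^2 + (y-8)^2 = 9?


Substitute y = 2.4580x - 21.8280: (x+ 2)^2 + (2.4580x- 21.8280-8)^2 = 9
Expand to Ax^2 + Bx + C = 0, where b-k = -29.828
A = 1+m^2 = 7.041764
B = 2(m(b-k) - h) = 2(2.4580*(-29.828) + 2) = -142.634448
C = h^2 + (b-k)^2 - r^2 = 4 + 889.709584 - 9 = 884.709584
disc = B^2-4AC = 20344.5858 - 24919.6644 = -4575.0786
disc < 0

0 intersection points


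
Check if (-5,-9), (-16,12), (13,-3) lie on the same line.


-5*(12+ 3) - 16*(-3+ 9) + 13*(-9-12)
= -75 - 96 - 273 = -444

No, not collinear (determinant = -444)


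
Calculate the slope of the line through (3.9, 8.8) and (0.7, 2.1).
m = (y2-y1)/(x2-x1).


dy = 2.1 - 8.8 = -6.7
dx = 0.7 - 3.9 = -3.2
m = -6.7/(-3.2) = 2.0938

m = 2.0938


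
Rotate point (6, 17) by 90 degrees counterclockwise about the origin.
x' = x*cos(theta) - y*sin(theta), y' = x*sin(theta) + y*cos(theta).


cos(90) = 0, sin(90) = 1
x' = 6*0 - 17*1 = -17
y' = 6*1 + 17*0 = 6

(-17, 6)


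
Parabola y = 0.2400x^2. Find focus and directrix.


a = 0.2400
1/(4a) = 1.0417
Focus = (0, 1.0417)
Directrix: y = -1.0417

Focus = (0, 1.0417), Directrix: y = -1.0417


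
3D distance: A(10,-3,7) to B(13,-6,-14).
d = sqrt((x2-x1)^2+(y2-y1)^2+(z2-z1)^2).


dx=3, dy=-3, dz=-21
d = sqrt(9+9+441) = sqrt(459) = 21.4243

21.4243


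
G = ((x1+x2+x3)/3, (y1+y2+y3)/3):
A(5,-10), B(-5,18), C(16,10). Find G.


Gx = (5- 5+16)/3 = 16/3 = 5.3333
Gy = (-10+18+10)/3 = 18/3 = 6.0000

G = (5.3333, 6.0000)
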